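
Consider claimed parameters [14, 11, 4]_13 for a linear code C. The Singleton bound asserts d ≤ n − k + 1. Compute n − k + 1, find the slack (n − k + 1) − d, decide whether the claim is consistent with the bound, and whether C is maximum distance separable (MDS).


Singleton RHS = n − k + 1 = 4, slack = 0, bound satisfied, MDS.

Singleton bound: d ≤ n − k + 1.
Here n = 14, k = 11, so n − k + 1 = 4.
Given d = 4, check d ≤ 4: YES.
Slack = (n − k + 1) − d = 0.
The code is MDS (slack = 0).
Description: the claimed parameters are [14, 11, 4]_13; such a code would be MDS (meets Singleton bound).


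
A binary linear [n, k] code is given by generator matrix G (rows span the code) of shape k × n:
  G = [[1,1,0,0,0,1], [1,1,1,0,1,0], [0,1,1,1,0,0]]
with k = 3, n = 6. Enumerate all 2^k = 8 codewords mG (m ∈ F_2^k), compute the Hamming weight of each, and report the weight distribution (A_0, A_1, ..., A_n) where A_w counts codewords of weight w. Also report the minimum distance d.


Weight distribution: A_0 = 1, A_3 = 4, A_4 = 3. Minimum distance d = 3.

Enumerate all 2^3 = 8 messages m ∈ F_2^3.
For each, compute codeword c = mG in F_2^6, then tally its weight.
  m = 000 → c = 000000, weight = 0.
  m = 100 → c = 110001, weight = 3.
  m = 010 → c = 111010, weight = 4.
  m = 110 → c = 001011, weight = 3.
  m = 001 → c = 011100, weight = 3.
  m = 101 → c = 101101, weight = 4.
  m = 011 → c = 100110, weight = 3.
  m = 111 → c = 010111, weight = 4.
Tally weights:
  weight 0: 1 codewords.
  weight 3: 4 codewords.
  weight 4: 3 codewords.
Minimum distance d = smallest w > 0 with A_w > 0 = 3.
Sanity: Σ A_w = 8 = 2^3 = 8 ✓.


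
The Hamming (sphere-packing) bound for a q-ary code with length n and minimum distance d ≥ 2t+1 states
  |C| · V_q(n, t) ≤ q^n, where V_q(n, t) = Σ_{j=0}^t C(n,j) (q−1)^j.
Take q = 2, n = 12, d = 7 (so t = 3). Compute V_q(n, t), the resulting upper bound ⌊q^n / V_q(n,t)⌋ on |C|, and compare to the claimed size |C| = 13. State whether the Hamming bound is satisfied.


V_q(n, t) = 299, q^n = 4096, Hamming bound = 13, |C| = 13 ≤ bound (satisfied).

Step 1: Compute V_q(n, t) = Σ_{j=0}^3 C(n, j) (q−1)^j.
  j = 0: C(12,0)·(1)^0 = 1·1 = 1.
  j = 1: C(12,1)·(1)^1 = 12·1 = 12.
  j = 2: C(12,2)·(1)^2 = 66·1 = 66.
  j = 3: C(12,3)·(1)^3 = 220·1 = 220.
  V_q(n, t) = 1 + 12 + 66 + 220 = 299.
Step 2: q^n = 2^12 = 4096.
Step 3: Hamming bound ⌊q^n / V_q(n,t)⌋ = ⌊4096/299⌋ = 13.
Step 4: Compare |C| = 13 to 13: satisfied.
The claimed |C| lies at the Hamming bound (tight).


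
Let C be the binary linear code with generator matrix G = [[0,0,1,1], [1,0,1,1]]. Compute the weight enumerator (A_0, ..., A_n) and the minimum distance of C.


Weight distribution: A_0 = 1, A_1 = 1, A_2 = 1, A_3 = 1. Minimum distance d = 1.

Enumerate all 2^2 = 4 messages m ∈ F_2^2.
For each, compute codeword c = mG in F_2^4, then tally its weight.
  m = 00 → c = 0000, weight = 0.
  m = 10 → c = 0011, weight = 2.
  m = 01 → c = 1011, weight = 3.
  m = 11 → c = 1000, weight = 1.
Tally weights:
  weight 0: 1 codewords.
  weight 1: 1 codewords.
  weight 2: 1 codewords.
  weight 3: 1 codewords.
Minimum distance d = smallest w > 0 with A_w > 0 = 1.
Sanity: Σ A_w = 4 = 2^2 = 4 ✓.


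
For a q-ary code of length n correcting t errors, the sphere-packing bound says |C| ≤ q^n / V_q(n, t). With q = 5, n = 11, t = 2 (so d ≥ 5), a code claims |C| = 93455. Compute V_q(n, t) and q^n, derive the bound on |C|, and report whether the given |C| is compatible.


V_q(n, t) = 925, q^n = 48828125, Hamming bound = 52787, |C| = 93455 > bound (violated).

Step 1: Compute V_q(n, t) = Σ_{j=0}^2 C(n, j) (q−1)^j.
  j = 0: C(11,0)·(4)^0 = 1·1 = 1.
  j = 1: C(11,1)·(4)^1 = 11·4 = 44.
  j = 2: C(11,2)·(4)^2 = 55·16 = 880.
  V_q(n, t) = 1 + 44 + 880 = 925.
Step 2: q^n = 5^11 = 48828125.
Step 3: Hamming bound ⌊q^n / V_q(n,t)⌋ = ⌊48828125/925⌋ = 52787.
Step 4: Compare |C| = 93455 to 52787: violated.
The claimed |C| lies above the Hamming bound, so no 5-ary code of length 11 with d ≥ 5 can have 93455 codewords.


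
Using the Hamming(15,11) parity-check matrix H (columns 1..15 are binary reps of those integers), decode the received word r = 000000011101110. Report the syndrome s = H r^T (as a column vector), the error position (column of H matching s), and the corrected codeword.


s = (0, 1, 0, 0)^T, error position = 4, corrected codeword c = 000100011101110

Compute s = H r^T mod 2 one row at a time:
  s_1 = 1 + 1 + 1 + 0 + 1 + 1 + 1 + 0 = 6 ≡ 0 (mod 2).
  s_2 = 0 + 0 + 0 + 0 + 1 + 1 + 1 + 0 = 3 ≡ 1 (mod 2).
  s_3 = 0 + 0 + 0 + 0 + 1 + 0 + 1 + 0 = 2 ≡ 0 (mod 2).
  s_4 = 0 + 0 + 0 + 0 + 1 + 0 + 1 + 0 = 2 ≡ 0 (mod 2).
s = (0, 1, 0, 0)^T — this equals column 4 of H (binary 0100), so error is at position 4.
Correct: flip bit 4 of r = 000000011101110 to get c = 000100011101110.


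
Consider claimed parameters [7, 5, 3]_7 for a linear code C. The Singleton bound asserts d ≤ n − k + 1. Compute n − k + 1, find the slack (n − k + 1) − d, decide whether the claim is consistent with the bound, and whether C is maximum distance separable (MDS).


Singleton RHS = n − k + 1 = 3, slack = 0, bound satisfied, MDS.

Singleton bound: d ≤ n − k + 1.
Here n = 7, k = 5, so n − k + 1 = 3.
Given d = 3, check d ≤ 3: YES.
Slack = (n − k + 1) − d = 0.
The code is MDS (slack = 0).
Description: the claimed parameters are [7, 5, 3]_7; such a code would be MDS (meets Singleton bound).


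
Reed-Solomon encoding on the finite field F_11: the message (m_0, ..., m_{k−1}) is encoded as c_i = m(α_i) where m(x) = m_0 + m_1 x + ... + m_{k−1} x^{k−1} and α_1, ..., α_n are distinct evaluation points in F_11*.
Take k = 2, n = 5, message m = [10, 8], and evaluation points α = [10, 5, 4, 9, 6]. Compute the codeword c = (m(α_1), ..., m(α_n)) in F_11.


c = [2, 6, 9, 5, 3]

Message polynomial: m(x) = 10 + 8·x (mod 11).
For each evaluation point α_i, compute m(α_i) mod 11:
  α_1 = 10: Horner steps 8 → 2, so m(10) = 2.
  α_2 = 5: Horner steps 8 → 6, so m(5) = 6.
  α_3 = 4: Horner steps 8 → 9, so m(4) = 9.
  α_4 = 9: Horner steps 8 → 5, so m(9) = 5.
  α_5 = 6: Horner steps 8 → 3, so m(6) = 3.
Codeword c = [2, 6, 9, 5, 3] ∈ F_11^5.


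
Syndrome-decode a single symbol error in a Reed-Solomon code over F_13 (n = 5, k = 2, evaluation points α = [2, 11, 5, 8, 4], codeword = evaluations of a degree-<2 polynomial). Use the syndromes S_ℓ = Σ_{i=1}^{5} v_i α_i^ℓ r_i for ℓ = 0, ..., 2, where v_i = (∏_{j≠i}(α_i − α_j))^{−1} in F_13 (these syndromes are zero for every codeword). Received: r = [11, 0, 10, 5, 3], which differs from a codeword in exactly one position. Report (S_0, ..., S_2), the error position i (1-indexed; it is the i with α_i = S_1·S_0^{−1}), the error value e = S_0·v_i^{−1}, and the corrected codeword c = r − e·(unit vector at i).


S = (4, 8, 3), error at position 1, error magnitude e = 9, c = [2, 0, 10, 5, 3].

Step 1: column multipliers v_i = (∏_{j≠i}(α_i − α_j))^{−1} mod 13.
  i = 1 (α = 2): (2−11)(2−5)(2−8)(2−4) = (−9)·(−3)·(−6)·(−2) = 324 ≡ 12, so v_1 = 12^{−1} = 12 (mod 13).
  i = 2 (α = 11): (11−2)(11−5)(11−8)(11−4) = 9·6·3·7 = 1134 ≡ 3, so v_2 = 3^{−1} = 9 (mod 13).
  i = 3 (α = 5): (5−2)(5−11)(5−8)(5−4) = 3·(−6)·(−3)·1 = 54 ≡ 2, so v_3 = 2^{−1} = 7 (mod 13).
  i = 4 (α = 8): (8−2)(8−11)(8−5)(8−4) = 6·(−3)·3·4 = −216 ≡ 5, so v_4 = 5^{−1} = 8 (mod 13).
  i = 5 (α = 4): (4−2)(4−11)(4−5)(4−8) = 2·(−7)·(−1)·(−4) = −56 ≡ 9, so v_5 = 9^{−1} = 3 (mod 13).
  v = [12, 9, 7, 8, 3].
Step 2: syndromes of r = [11, 0, 10, 5, 3] (all sums mod 13).
  S_0 = Σ v_i r_i = 12·11 + 9·0 + 7·10 + 8·5 + 3·3 = 251 ≡ 4.
  S_1 = Σ v_i α_i r_i = 12·2·11 + 9·11·0 + 7·5·10 + 8·8·5 + 3·4·3 = 970 ≡ 8.
  α_i^2 mod 13 = [4, 4, 12, 12, 3].
  S_2 = Σ v_i α_i^2 r_i = 12·4·11 + 9·4·0 + 7·12·10 + 8·12·5 + 3·3·3 = 1875 ≡ 3.
  S = (4, 8, 3) ≠ 0, so r is not a codeword (an error is present).
Step 3: locate the error. For a single error e at position i, S_ℓ = v_i·e·α_i^ℓ, so α_err = S_1/S_0.
  S_0^{−1} = 4^{−1} = 10 (mod 13), so α_err = 8·10 = 80 ≡ 2 = α_1. Error position i = 1.
  Consistency check: S_2/S_1 = 3·5 = 15 ≡ 2 = α_err ✓ (single-error assumption holds).
Step 4: error magnitude e = S_0/v_1 = S_0·∏_{j≠1}(α_1 − α_j) = 4·12 = 48 ≡ 9 (mod 13).
Step 5: correct position 1: c_1 = r_1 − e = 11 − 9 ≡ 2 (mod 13). Hence c = [2, 0, 10, 5, 3].
  Check: interpolating c through the α_i gives m(x) = 1 + 7·x (degree < 2) with m(α_i) = c_i for every i, so c is indeed a codeword.


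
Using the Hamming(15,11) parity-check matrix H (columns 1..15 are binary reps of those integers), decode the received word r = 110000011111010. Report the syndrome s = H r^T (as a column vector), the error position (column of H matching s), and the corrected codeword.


s = (0, 0, 0, 1)^T, error position = 1, corrected codeword c = 010000011111010

Compute s = H r^T mod 2 one row at a time:
  s_1 = 1 + 1 + 1 + 1 + 1 + 0 + 1 + 0 = 6 ≡ 0 (mod 2).
  s_2 = 0 + 0 + 0 + 0 + 1 + 0 + 1 + 0 = 2 ≡ 0 (mod 2).
  s_3 = 1 + 0 + 0 + 0 + 1 + 1 + 1 + 0 = 4 ≡ 0 (mod 2).
  s_4 = 1 + 0 + 0 + 0 + 1 + 1 + 0 + 0 = 3 ≡ 1 (mod 2).
s = (0, 0, 0, 1)^T — this equals column 1 of H (binary 0001), so error is at position 1.
Correct: flip bit 1 of r = 110000011111010 to get c = 010000011111010.


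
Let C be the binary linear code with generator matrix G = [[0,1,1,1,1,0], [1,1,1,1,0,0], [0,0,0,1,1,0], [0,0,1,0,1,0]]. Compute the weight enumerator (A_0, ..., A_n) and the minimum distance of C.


Weight distribution: A_0 = 1, A_2 = 10, A_4 = 5. Minimum distance d = 2.

Enumerate all 2^4 = 16 messages m ∈ F_2^4.
For each, compute codeword c = mG in F_2^6, then tally its weight.
  m = 0000 → c = 000000, weight = 0.
  m = 1000 → c = 011110, weight = 4.
  m = 0100 → c = 111100, weight = 4.
  m = 1100 → c = 100010, weight = 2.
  m = 0010 → c = 000110, weight = 2.
  m = 1010 → c = 011000, weight = 2.
  m = 0110 → c = 111010, weight = 4.
  m = 1110 → c = 100100, weight = 2.
  m = 0001 → c = 001010, weight = 2.
  m = 1001 → c = 010100, weight = 2.
  m = 0101 → c = 110110, weight = 4.
  m = 1101 → c = 101000, weight = 2.
  m = 0011 → c = 001100, weight = 2.
  m = 1011 → c = 010010, weight = 2.
  m = 0111 → c = 110000, weight = 2.
  m = 1111 → c = 101110, weight = 4.
Tally weights:
  weight 0: 1 codewords.
  weight 2: 10 codewords.
  weight 4: 5 codewords.
Minimum distance d = smallest w > 0 with A_w > 0 = 2.
Sanity: Σ A_w = 16 = 2^4 = 16 ✓.


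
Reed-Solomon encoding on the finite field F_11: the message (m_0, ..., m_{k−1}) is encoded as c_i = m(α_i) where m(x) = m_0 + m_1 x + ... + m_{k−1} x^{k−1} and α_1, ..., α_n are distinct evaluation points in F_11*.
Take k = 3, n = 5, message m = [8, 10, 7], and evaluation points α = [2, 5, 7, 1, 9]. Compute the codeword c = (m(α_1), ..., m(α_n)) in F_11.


c = [1, 2, 3, 3, 5]

Message polynomial: m(x) = 8 + 10·x + 7·x^2 (mod 11).
For each evaluation point α_i, compute m(α_i) mod 11:
  α_1 = 2: Horner steps 7 → 2 → 1, so m(2) = 1.
  α_2 = 5: Horner steps 7 → 1 → 2, so m(5) = 2.
  α_3 = 7: Horner steps 7 → 4 → 3, so m(7) = 3.
  α_4 = 1: Horner steps 7 → 6 → 3, so m(1) = 3.
  α_5 = 9: Horner steps 7 → 7 → 5, so m(9) = 5.
Codeword c = [1, 2, 3, 3, 5] ∈ F_11^5.


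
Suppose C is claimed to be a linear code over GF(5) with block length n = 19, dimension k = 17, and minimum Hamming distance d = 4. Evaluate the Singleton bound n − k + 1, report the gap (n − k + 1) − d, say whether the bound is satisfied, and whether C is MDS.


Singleton RHS = n − k + 1 = 3, slack = -1, bound violated (no such code; not MDS).

Singleton bound: d ≤ n − k + 1.
Here n = 19, k = 17, so n − k + 1 = 3.
Given d = 4, check d ≤ 3: NO.
Slack = (n − k + 1) − d = -1.
The slack is negative: d = 4 exceeds n − k + 1 = 3 by 1, so the Singleton bound is violated and no linear [19, 17, 4]_5 code can exist. In particular it is not MDS (MDS requires d = n − k + 1 exactly).
Description: the claimed parameters are [19, 17, 4]_5; such a code would be impossible (violates the Singleton bound).


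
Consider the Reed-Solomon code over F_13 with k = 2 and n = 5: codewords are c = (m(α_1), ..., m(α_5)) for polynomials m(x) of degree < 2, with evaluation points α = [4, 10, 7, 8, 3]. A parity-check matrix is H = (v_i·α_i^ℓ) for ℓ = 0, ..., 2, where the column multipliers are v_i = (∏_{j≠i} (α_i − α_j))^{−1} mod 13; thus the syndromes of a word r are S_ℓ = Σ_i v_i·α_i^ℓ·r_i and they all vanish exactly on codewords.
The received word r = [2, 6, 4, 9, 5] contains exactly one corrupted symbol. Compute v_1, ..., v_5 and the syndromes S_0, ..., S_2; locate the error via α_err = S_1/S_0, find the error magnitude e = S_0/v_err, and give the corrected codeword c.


S = (6, 5, 2), error at position 5, error magnitude e = 8, c = [2, 6, 4, 9, 10].

Step 1: column multipliers v_i = (∏_{j≠i}(α_i − α_j))^{−1} mod 13.
  i = 1 (α = 4): (4−10)(4−7)(4−8)(4−3) = (−6)·(−3)·(−4)·1 = −72 ≡ 6, so v_1 = 6^{−1} = 11 (mod 13).
  i = 2 (α = 10): (10−4)(10−7)(10−8)(10−3) = 6·3·2·7 = 252 ≡ 5, so v_2 = 5^{−1} = 8 (mod 13).
  i = 3 (α = 7): (7−4)(7−10)(7−8)(7−3) = 3·(−3)·(−1)·4 = 36 ≡ 10, so v_3 = 10^{−1} = 4 (mod 13).
  i = 4 (α = 8): (8−4)(8−10)(8−7)(8−3) = 4·(−2)·1·5 = −40 ≡ 12, so v_4 = 12^{−1} = 12 (mod 13).
  i = 5 (α = 3): (3−4)(3−10)(3−7)(3−8) = (−1)·(−7)·(−4)·(−5) = 140 ≡ 10, so v_5 = 10^{−1} = 4 (mod 13).
  v = [11, 8, 4, 12, 4].
Step 2: syndromes of r = [2, 6, 4, 9, 5] (all sums mod 13).
  S_0 = Σ v_i r_i = 11·2 + 8·6 + 4·4 + 12·9 + 4·5 = 214 ≡ 6.
  S_1 = Σ v_i α_i r_i = 11·4·2 + 8·10·6 + 4·7·4 + 12·8·9 + 4·3·5 = 1604 ≡ 5.
  α_i^2 mod 13 = [3, 9, 10, 12, 9].
  S_2 = Σ v_i α_i^2 r_i = 11·3·2 + 8·9·6 + 4·10·4 + 12·12·9 + 4·9·5 = 2134 ≡ 2.
  S = (6, 5, 2) ≠ 0, so r is not a codeword (an error is present).
Step 3: locate the error. For a single error e at position i, S_ℓ = v_i·e·α_i^ℓ, so α_err = S_1/S_0.
  S_0^{−1} = 6^{−1} = 11 (mod 13), so α_err = 5·11 = 55 ≡ 3 = α_5. Error position i = 5.
  Consistency check: S_2/S_1 = 2·8 = 16 ≡ 3 = α_err ✓ (single-error assumption holds).
Step 4: error magnitude e = S_0/v_5 = S_0·∏_{j≠5}(α_5 − α_j) = 6·10 = 60 ≡ 8 (mod 13).
Step 5: correct position 5: c_5 = r_5 − e = 5 − 8 ≡ 10 (mod 13). Hence c = [2, 6, 4, 9, 10].
  Check: interpolating c through the α_i gives m(x) = 8 + 5·x (degree < 2) with m(α_i) = c_i for every i, so c is indeed a codeword.


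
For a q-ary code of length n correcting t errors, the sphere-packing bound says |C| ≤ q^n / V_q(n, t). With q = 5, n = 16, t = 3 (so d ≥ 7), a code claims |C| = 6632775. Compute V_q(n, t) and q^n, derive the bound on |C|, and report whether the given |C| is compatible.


V_q(n, t) = 37825, q^n = 152587890625, Hamming bound = 4034048, |C| = 6632775 > bound (violated).

Step 1: Compute V_q(n, t) = Σ_{j=0}^3 C(n, j) (q−1)^j.
  j = 0: C(16,0)·(4)^0 = 1·1 = 1.
  j = 1: C(16,1)·(4)^1 = 16·4 = 64.
  j = 2: C(16,2)·(4)^2 = 120·16 = 1920.
  j = 3: C(16,3)·(4)^3 = 560·64 = 35840.
  V_q(n, t) = 1 + 64 + 1920 + 35840 = 37825.
Step 2: q^n = 5^16 = 152587890625.
Step 3: Hamming bound ⌊q^n / V_q(n,t)⌋ = ⌊152587890625/37825⌋ = 4034048.
Step 4: Compare |C| = 6632775 to 4034048: violated.
The claimed |C| lies above the Hamming bound, so no 5-ary code of length 16 with d ≥ 7 can have 6632775 codewords.


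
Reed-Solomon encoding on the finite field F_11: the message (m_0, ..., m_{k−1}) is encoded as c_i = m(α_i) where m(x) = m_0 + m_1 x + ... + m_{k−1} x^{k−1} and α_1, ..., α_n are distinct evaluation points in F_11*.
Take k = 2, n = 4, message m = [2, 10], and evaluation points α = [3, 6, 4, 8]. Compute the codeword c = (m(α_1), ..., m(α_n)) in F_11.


c = [10, 7, 9, 5]

Message polynomial: m(x) = 2 + 10·x (mod 11).
For each evaluation point α_i, compute m(α_i) mod 11:
  α_1 = 3: Horner steps 10 → 10, so m(3) = 10.
  α_2 = 6: Horner steps 10 → 7, so m(6) = 7.
  α_3 = 4: Horner steps 10 → 9, so m(4) = 9.
  α_4 = 8: Horner steps 10 → 5, so m(8) = 5.
Codeword c = [10, 7, 9, 5] ∈ F_11^4.


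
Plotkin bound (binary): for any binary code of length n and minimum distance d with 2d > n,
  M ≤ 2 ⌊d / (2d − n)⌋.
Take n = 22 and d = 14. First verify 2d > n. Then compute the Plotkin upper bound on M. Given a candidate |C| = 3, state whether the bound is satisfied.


Plotkin bound M ≤ 4; given |C| = 3 ≤ bound (satisfied).

Check applicability: 2d = 28, n = 22.
2d − n = 6 > 0, so Plotkin applies.
Compute d/(2d−n) = 14/6 ≈ 2.3333.
⌊d/(2d−n)⌋ = 2.
Plotkin bound: M ≤ 2·2 = 4.
Given |C| = 3, check: satisfied.
This |C| is below the Plotkin bound.


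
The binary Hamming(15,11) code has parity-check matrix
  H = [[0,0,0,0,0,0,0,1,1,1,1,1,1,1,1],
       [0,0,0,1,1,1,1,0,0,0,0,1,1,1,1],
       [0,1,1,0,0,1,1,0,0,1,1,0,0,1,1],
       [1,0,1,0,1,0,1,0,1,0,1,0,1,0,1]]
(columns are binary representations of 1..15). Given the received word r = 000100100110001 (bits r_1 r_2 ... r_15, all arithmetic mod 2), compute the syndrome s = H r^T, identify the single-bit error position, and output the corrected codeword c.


s = (1, 1, 0, 1)^T, error position = 13, corrected codeword c = 000100100110101

Compute s = H r^T mod 2 one row at a time:
  s_1 = 0 + 0 + 1 + 1 + 0 + 0 + 0 + 1 = 3 ≡ 1 (mod 2).
  s_2 = 1 + 0 + 0 + 1 + 0 + 0 + 0 + 1 = 3 ≡ 1 (mod 2).
  s_3 = 0 + 0 + 0 + 1 + 1 + 1 + 0 + 1 = 4 ≡ 0 (mod 2).
  s_4 = 0 + 0 + 0 + 1 + 0 + 1 + 0 + 1 = 3 ≡ 1 (mod 2).
s = (1, 1, 0, 1)^T — this equals column 13 of H (binary 1101), so error is at position 13.
Correct: flip bit 13 of r = 000100100110001 to get c = 000100100110101.


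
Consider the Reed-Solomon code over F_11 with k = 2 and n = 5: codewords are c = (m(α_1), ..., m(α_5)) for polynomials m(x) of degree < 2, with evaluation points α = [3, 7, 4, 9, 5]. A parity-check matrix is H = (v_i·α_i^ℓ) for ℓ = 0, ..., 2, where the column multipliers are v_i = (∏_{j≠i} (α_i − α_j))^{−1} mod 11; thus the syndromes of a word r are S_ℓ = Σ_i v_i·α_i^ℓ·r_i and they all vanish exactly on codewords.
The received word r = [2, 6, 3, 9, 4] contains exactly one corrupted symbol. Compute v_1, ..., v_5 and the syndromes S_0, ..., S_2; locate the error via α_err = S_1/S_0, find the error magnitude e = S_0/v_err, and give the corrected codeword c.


S = (5, 1, 9), error at position 4, error magnitude e = 1, c = [2, 6, 3, 8, 4].

Step 1: column multipliers v_i = (∏_{j≠i}(α_i − α_j))^{−1} mod 11.
  i = 1 (α = 3): (3−7)(3−4)(3−9)(3−5) = (−4)·(−1)·(−6)·(−2) = 48 ≡ 4, so v_1 = 4^{−1} = 3 (mod 11).
  i = 2 (α = 7): (7−3)(7−4)(7−9)(7−5) = 4·3·(−2)·2 = −48 ≡ 7, so v_2 = 7^{−1} = 8 (mod 11).
  i = 3 (α = 4): (4−3)(4−7)(4−9)(4−5) = 1·(−3)·(−5)·(−1) = −15 ≡ 7, so v_3 = 7^{−1} = 8 (mod 11).
  i = 4 (α = 9): (9−3)(9−7)(9−4)(9−5) = 6·2·5·4 = 240 ≡ 9, so v_4 = 9^{−1} = 5 (mod 11).
  i = 5 (α = 5): (5−3)(5−7)(5−4)(5−9) = 2·(−2)·1·(−4) = 16 ≡ 5, so v_5 = 5^{−1} = 9 (mod 11).
  v = [3, 8, 8, 5, 9].
Step 2: syndromes of r = [2, 6, 3, 9, 4] (all sums mod 11).
  S_0 = Σ v_i r_i = 3·2 + 8·6 + 8·3 + 5·9 + 9·4 = 159 ≡ 5.
  S_1 = Σ v_i α_i r_i = 3·3·2 + 8·7·6 + 8·4·3 + 5·9·9 + 9·5·4 = 1035 ≡ 1.
  α_i^2 mod 11 = [9, 5, 5, 4, 3].
  S_2 = Σ v_i α_i^2 r_i = 3·9·2 + 8·5·6 + 8·5·3 + 5·4·9 + 9·3·4 = 702 ≡ 9.
  S = (5, 1, 9) ≠ 0, so r is not a codeword (an error is present).
Step 3: locate the error. For a single error e at position i, S_ℓ = v_i·e·α_i^ℓ, so α_err = S_1/S_0.
  S_0^{−1} = 5^{−1} = 9 (mod 11), so α_err = 1·9 = 9 ≡ 9 = α_4. Error position i = 4.
  Consistency check: S_2/S_1 = 9·1 = 9 ≡ 9 = α_err ✓ (single-error assumption holds).
Step 4: error magnitude e = S_0/v_4 = S_0·∏_{j≠4}(α_4 − α_j) = 5·9 = 45 ≡ 1 (mod 11).
Step 5: correct position 4: c_4 = r_4 − e = 9 − 1 ≡ 8 (mod 11). Hence c = [2, 6, 3, 8, 4].
  Check: interpolating c through the α_i gives m(x) = 10 + 1·x (degree < 2) with m(α_i) = c_i for every i, so c is indeed a codeword.


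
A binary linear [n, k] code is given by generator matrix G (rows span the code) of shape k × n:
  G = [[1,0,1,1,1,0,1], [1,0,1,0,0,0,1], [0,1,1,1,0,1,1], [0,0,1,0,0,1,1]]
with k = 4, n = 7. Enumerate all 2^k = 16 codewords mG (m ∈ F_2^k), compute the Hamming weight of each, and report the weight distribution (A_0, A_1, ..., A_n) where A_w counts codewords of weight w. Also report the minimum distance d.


Weight distribution: A_0 = 1, A_2 = 4, A_3 = 2, A_4 = 3, A_5 = 6. Minimum distance d = 2.

Enumerate all 2^4 = 16 messages m ∈ F_2^4.
For each, compute codeword c = mG in F_2^7, then tally its weight.
  m = 0000 → c = 0000000, weight = 0.
  m = 1000 → c = 1011101, weight = 5.
  m = 0100 → c = 1010001, weight = 3.
  m = 1100 → c = 0001100, weight = 2.
  m = 0010 → c = 0111011, weight = 5.
  m = 1010 → c = 1100110, weight = 4.
  m = 0110 → c = 1101010, weight = 4.
  m = 1110 → c = 0110111, weight = 5.
  m = 0001 → c = 0010011, weight = 3.
  m = 1001 → c = 1001110, weight = 4.
  m = 0101 → c = 1000010, weight = 2.
  m = 1101 → c = 0011111, weight = 5.
  m = 0011 → c = 0101000, weight = 2.
  m = 1011 → c = 1110101, weight = 5.
  m = 0111 → c = 1111001, weight = 5.
  m = 1111 → c = 0100100, weight = 2.
Tally weights:
  weight 0: 1 codewords.
  weight 2: 4 codewords.
  weight 3: 2 codewords.
  weight 4: 3 codewords.
  weight 5: 6 codewords.
Minimum distance d = smallest w > 0 with A_w > 0 = 2.
Sanity: Σ A_w = 16 = 2^4 = 16 ✓.


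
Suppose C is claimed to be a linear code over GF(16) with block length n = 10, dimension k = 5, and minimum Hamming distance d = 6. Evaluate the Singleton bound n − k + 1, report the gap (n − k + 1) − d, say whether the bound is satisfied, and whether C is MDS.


Singleton RHS = n − k + 1 = 6, slack = 0, bound satisfied, MDS.

Singleton bound: d ≤ n − k + 1.
Here n = 10, k = 5, so n − k + 1 = 6.
Given d = 6, check d ≤ 6: YES.
Slack = (n − k + 1) − d = 0.
The code is MDS (slack = 0).
Description: the claimed parameters are [10, 5, 6]_16; such a code would be MDS (meets Singleton bound).


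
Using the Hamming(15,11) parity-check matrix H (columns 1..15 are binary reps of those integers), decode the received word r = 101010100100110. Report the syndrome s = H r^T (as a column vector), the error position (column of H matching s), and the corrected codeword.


s = (1, 0, 0, 1)^T, error position = 9, corrected codeword c = 101010101100110

Compute s = H r^T mod 2 one row at a time:
  s_1 = 0 + 0 + 1 + 0 + 0 + 1 + 1 + 0 = 3 ≡ 1 (mod 2).
  s_2 = 0 + 1 + 0 + 1 + 0 + 1 + 1 + 0 = 4 ≡ 0 (mod 2).
  s_3 = 0 + 1 + 0 + 1 + 1 + 0 + 1 + 0 = 4 ≡ 0 (mod 2).
  s_4 = 1 + 1 + 1 + 1 + 0 + 0 + 1 + 0 = 5 ≡ 1 (mod 2).
s = (1, 0, 0, 1)^T — this equals column 9 of H (binary 1001), so error is at position 9.
Correct: flip bit 9 of r = 101010100100110 to get c = 101010101100110.


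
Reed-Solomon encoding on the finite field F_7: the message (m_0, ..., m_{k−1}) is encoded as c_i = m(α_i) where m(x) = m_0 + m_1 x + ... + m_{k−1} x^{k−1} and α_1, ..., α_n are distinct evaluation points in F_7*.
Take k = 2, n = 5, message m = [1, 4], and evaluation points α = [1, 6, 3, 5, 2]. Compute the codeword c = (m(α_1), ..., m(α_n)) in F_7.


c = [5, 4, 6, 0, 2]

Message polynomial: m(x) = 1 + 4·x (mod 7).
For each evaluation point α_i, compute m(α_i) mod 7:
  α_1 = 1: Horner steps 4 → 5, so m(1) = 5.
  α_2 = 6: Horner steps 4 → 4, so m(6) = 4.
  α_3 = 3: Horner steps 4 → 6, so m(3) = 6.
  α_4 = 5: Horner steps 4 → 0, so m(5) = 0.
  α_5 = 2: Horner steps 4 → 2, so m(2) = 2.
Codeword c = [5, 4, 6, 0, 2] ∈ F_7^5.


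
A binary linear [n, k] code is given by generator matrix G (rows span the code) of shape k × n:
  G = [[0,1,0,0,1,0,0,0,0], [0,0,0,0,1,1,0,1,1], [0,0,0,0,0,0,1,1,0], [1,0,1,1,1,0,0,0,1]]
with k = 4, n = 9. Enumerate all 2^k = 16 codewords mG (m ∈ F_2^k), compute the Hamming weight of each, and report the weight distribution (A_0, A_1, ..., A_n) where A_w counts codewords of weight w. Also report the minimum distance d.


Weight distribution: A_0 = 1, A_2 = 2, A_4 = 5, A_5 = 4, A_7 = 4. Minimum distance d = 2.

Enumerate all 2^4 = 16 messages m ∈ F_2^4.
For each, compute codeword c = mG in F_2^9, then tally its weight.
  m = 0000 → c = 000000000, weight = 0.
  m = 1000 → c = 010010000, weight = 2.
  m = 0100 → c = 000011011, weight = 4.
  m = 1100 → c = 010001011, weight = 4.
  m = 0010 → c = 000000110, weight = 2.
  m = 1010 → c = 010010110, weight = 4.
  m = 0110 → c = 000011101, weight = 4.
  m = 1110 → c = 010001101, weight = 4.
  m = 0001 → c = 101110001, weight = 5.
  m = 1001 → c = 111100001, weight = 5.
  m = 0101 → c = 101101010, weight = 5.
  m = 1101 → c = 111111010, weight = 7.
  m = 0011 → c = 101110111, weight = 7.
  m = 1011 → c = 111100111, weight = 7.
  m = 0111 → c = 101101100, weight = 5.
  m = 1111 → c = 111111100, weight = 7.
Tally weights:
  weight 0: 1 codewords.
  weight 2: 2 codewords.
  weight 4: 5 codewords.
  weight 5: 4 codewords.
  weight 7: 4 codewords.
Minimum distance d = smallest w > 0 with A_w > 0 = 2.
Sanity: Σ A_w = 16 = 2^4 = 16 ✓.


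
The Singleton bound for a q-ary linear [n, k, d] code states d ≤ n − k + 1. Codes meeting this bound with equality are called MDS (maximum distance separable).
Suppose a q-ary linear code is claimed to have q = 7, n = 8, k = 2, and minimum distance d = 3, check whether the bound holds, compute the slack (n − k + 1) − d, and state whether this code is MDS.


Singleton RHS = n − k + 1 = 7, slack = 4, bound satisfied, not MDS.

Singleton bound: d ≤ n − k + 1.
Here n = 8, k = 2, so n − k + 1 = 7.
Given d = 3, check d ≤ 7: YES.
Slack = (n − k + 1) − d = 4.
The code is NOT MDS (slack = 4 > 0).
Description: the claimed parameters are [8, 2, 3]_7; such a code would be non-MDS.


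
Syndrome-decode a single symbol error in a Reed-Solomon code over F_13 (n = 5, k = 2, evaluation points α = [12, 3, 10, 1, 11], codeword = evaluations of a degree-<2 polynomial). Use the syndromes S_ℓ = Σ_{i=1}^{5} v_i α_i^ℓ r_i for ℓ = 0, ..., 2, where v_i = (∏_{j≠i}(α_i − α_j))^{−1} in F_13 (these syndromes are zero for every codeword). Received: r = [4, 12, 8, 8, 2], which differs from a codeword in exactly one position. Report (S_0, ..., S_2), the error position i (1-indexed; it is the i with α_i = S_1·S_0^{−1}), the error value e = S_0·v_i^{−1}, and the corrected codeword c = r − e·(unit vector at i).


S = (11, 6, 8), error at position 3, error magnitude e = 8, c = [4, 12, 0, 8, 2].

Step 1: column multipliers v_i = (∏_{j≠i}(α_i − α_j))^{−1} mod 13.
  i = 1 (α = 12): (12−3)(12−10)(12−1)(12−11) = 9·2·11·1 = 198 ≡ 3, so v_1 = 3^{−1} = 9 (mod 13).
  i = 2 (α = 3): (3−12)(3−10)(3−1)(3−11) = (−9)·(−7)·2·(−8) = −1008 ≡ 6, so v_2 = 6^{−1} = 11 (mod 13).
  i = 3 (α = 10): (10−12)(10−3)(10−1)(10−11) = (−2)·7·9·(−1) = 126 ≡ 9, so v_3 = 9^{−1} = 3 (mod 13).
  i = 4 (α = 1): (1−12)(1−3)(1−10)(1−11) = (−11)·(−2)·(−9)·(−10) = 1980 ≡ 4, so v_4 = 4^{−1} = 10 (mod 13).
  i = 5 (α = 11): (11−12)(11−3)(11−10)(11−1) = (−1)·8·1·10 = −80 ≡ 11, so v_5 = 11^{−1} = 6 (mod 13).
  v = [9, 11, 3, 10, 6].
Step 2: syndromes of r = [4, 12, 8, 8, 2] (all sums mod 13).
  S_0 = Σ v_i r_i = 9·4 + 11·12 + 3·8 + 10·8 + 6·2 = 284 ≡ 11.
  S_1 = Σ v_i α_i r_i = 9·12·4 + 11·3·12 + 3·10·8 + 10·1·8 + 6·11·2 = 1280 ≡ 6.
  α_i^2 mod 13 = [1, 9, 9, 1, 4].
  S_2 = Σ v_i α_i^2 r_i = 9·1·4 + 11·9·12 + 3·9·8 + 10·1·8 + 6·4·2 = 1568 ≡ 8.
  S = (11, 6, 8) ≠ 0, so r is not a codeword (an error is present).
Step 3: locate the error. For a single error e at position i, S_ℓ = v_i·e·α_i^ℓ, so α_err = S_1/S_0.
  S_0^{−1} = 11^{−1} = 6 (mod 13), so α_err = 6·6 = 36 ≡ 10 = α_3. Error position i = 3.
  Consistency check: S_2/S_1 = 8·11 = 88 ≡ 10 = α_err ✓ (single-error assumption holds).
Step 4: error magnitude e = S_0/v_3 = S_0·∏_{j≠3}(α_3 − α_j) = 11·9 = 99 ≡ 8 (mod 13).
Step 5: correct position 3: c_3 = r_3 − e = 8 − 8 ≡ 0 (mod 13). Hence c = [4, 12, 0, 8, 2].
  Check: interpolating c through the α_i gives m(x) = 6 + 2·x (degree < 2) with m(α_i) = c_i for every i, so c is indeed a codeword.


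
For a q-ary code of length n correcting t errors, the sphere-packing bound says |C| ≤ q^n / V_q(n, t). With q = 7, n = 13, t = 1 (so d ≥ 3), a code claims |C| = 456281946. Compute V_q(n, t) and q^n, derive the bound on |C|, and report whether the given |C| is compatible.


V_q(n, t) = 79, q^n = 96889010407, Hamming bound = 1226443169, |C| = 456281946 ≤ bound (satisfied).

Step 1: Compute V_q(n, t) = Σ_{j=0}^1 C(n, j) (q−1)^j.
  j = 0: C(13,0)·(6)^0 = 1·1 = 1.
  j = 1: C(13,1)·(6)^1 = 13·6 = 78.
  V_q(n, t) = 1 + 78 = 79.
Step 2: q^n = 7^13 = 96889010407.
Step 3: Hamming bound ⌊q^n / V_q(n,t)⌋ = ⌊96889010407/79⌋ = 1226443169.
Step 4: Compare |C| = 456281946 to 1226443169: satisfied.
The claimed |C| lies below the Hamming bound.


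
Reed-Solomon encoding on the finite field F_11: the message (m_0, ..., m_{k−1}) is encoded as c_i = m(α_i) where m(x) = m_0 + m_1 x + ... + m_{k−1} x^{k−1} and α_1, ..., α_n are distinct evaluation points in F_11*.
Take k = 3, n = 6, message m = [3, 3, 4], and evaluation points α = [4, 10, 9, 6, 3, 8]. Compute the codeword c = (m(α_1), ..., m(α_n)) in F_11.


c = [2, 4, 2, 0, 4, 8]

Message polynomial: m(x) = 3 + 3·x + 4·x^2 (mod 11).
For each evaluation point α_i, compute m(α_i) mod 11:
  α_1 = 4: Horner steps 4 → 8 → 2, so m(4) = 2.
  α_2 = 10: Horner steps 4 → 10 → 4, so m(10) = 4.
  α_3 = 9: Horner steps 4 → 6 → 2, so m(9) = 2.
  α_4 = 6: Horner steps 4 → 5 → 0, so m(6) = 0.
  α_5 = 3: Horner steps 4 → 4 → 4, so m(3) = 4.
  α_6 = 8: Horner steps 4 → 2 → 8, so m(8) = 8.
Codeword c = [2, 4, 2, 0, 4, 8] ∈ F_11^6.


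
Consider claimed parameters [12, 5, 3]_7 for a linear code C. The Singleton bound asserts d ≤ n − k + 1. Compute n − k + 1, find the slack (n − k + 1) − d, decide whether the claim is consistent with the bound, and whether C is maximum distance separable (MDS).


Singleton RHS = n − k + 1 = 8, slack = 5, bound satisfied, not MDS.

Singleton bound: d ≤ n − k + 1.
Here n = 12, k = 5, so n − k + 1 = 8.
Given d = 3, check d ≤ 8: YES.
Slack = (n − k + 1) − d = 5.
The code is NOT MDS (slack = 5 > 0).
Description: the claimed parameters are [12, 5, 3]_7; such a code would be non-MDS.


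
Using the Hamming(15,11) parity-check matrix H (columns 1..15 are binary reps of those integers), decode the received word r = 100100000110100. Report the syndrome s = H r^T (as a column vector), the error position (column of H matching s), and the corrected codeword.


s = (1, 0, 0, 1)^T, error position = 9, corrected codeword c = 100100001110100

Compute s = H r^T mod 2 one row at a time:
  s_1 = 0 + 0 + 1 + 1 + 0 + 1 + 0 + 0 = 3 ≡ 1 (mod 2).
  s_2 = 1 + 0 + 0 + 0 + 0 + 1 + 0 + 0 = 2 ≡ 0 (mod 2).
  s_3 = 0 + 0 + 0 + 0 + 1 + 1 + 0 + 0 = 2 ≡ 0 (mod 2).
  s_4 = 1 + 0 + 0 + 0 + 0 + 1 + 1 + 0 = 3 ≡ 1 (mod 2).
s = (1, 0, 0, 1)^T — this equals column 9 of H (binary 1001), so error is at position 9.
Correct: flip bit 9 of r = 100100000110100 to get c = 100100001110100.


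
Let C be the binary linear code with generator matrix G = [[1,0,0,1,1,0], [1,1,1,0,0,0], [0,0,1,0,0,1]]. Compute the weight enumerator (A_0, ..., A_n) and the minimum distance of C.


Weight distribution: A_0 = 1, A_2 = 1, A_3 = 3, A_4 = 2, A_5 = 1. Minimum distance d = 2.

Enumerate all 2^3 = 8 messages m ∈ F_2^3.
For each, compute codeword c = mG in F_2^6, then tally its weight.
  m = 000 → c = 000000, weight = 0.
  m = 100 → c = 100110, weight = 3.
  m = 010 → c = 111000, weight = 3.
  m = 110 → c = 011110, weight = 4.
  m = 001 → c = 001001, weight = 2.
  m = 101 → c = 101111, weight = 5.
  m = 011 → c = 110001, weight = 3.
  m = 111 → c = 010111, weight = 4.
Tally weights:
  weight 0: 1 codewords.
  weight 2: 1 codewords.
  weight 3: 3 codewords.
  weight 4: 2 codewords.
  weight 5: 1 codewords.
Minimum distance d = smallest w > 0 with A_w > 0 = 2.
Sanity: Σ A_w = 8 = 2^3 = 8 ✓.


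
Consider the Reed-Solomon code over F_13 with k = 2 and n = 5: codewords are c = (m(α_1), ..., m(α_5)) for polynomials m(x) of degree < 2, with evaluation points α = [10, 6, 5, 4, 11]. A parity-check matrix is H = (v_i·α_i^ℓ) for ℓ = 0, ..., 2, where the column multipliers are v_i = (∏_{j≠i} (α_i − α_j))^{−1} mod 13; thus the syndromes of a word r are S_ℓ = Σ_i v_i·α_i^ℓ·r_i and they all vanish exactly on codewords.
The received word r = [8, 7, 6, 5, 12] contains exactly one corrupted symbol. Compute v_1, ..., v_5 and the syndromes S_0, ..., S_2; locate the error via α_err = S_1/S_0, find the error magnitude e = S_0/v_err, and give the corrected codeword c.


S = (1, 10, 9), error at position 1, error magnitude e = 10, c = [11, 7, 6, 5, 12].

Step 1: column multipliers v_i = (∏_{j≠i}(α_i − α_j))^{−1} mod 13.
  i = 1 (α = 10): (10−6)(10−5)(10−4)(10−11) = 4·5·6·(−1) = −120 ≡ 10, so v_1 = 10^{−1} = 4 (mod 13).
  i = 2 (α = 6): (6−10)(6−5)(6−4)(6−11) = (−4)·1·2·(−5) = 40 ≡ 1, so v_2 = 1^{−1} = 1 (mod 13).
  i = 3 (α = 5): (5−10)(5−6)(5−4)(5−11) = (−5)·(−1)·1·(−6) = −30 ≡ 9, so v_3 = 9^{−1} = 3 (mod 13).
  i = 4 (α = 4): (4−10)(4−6)(4−5)(4−11) = (−6)·(−2)·(−1)·(−7) = 84 ≡ 6, so v_4 = 6^{−1} = 11 (mod 13).
  i = 5 (α = 11): (11−10)(11−6)(11−5)(11−4) = 1·5·6·7 = 210 ≡ 2, so v_5 = 2^{−1} = 7 (mod 13).
  v = [4, 1, 3, 11, 7].
Step 2: syndromes of r = [8, 7, 6, 5, 12] (all sums mod 13).
  S_0 = Σ v_i r_i = 4·8 + 1·7 + 3·6 + 11·5 + 7·12 = 196 ≡ 1.
  S_1 = Σ v_i α_i r_i = 4·10·8 + 1·6·7 + 3·5·6 + 11·4·5 + 7·11·12 = 1596 ≡ 10.
  α_i^2 mod 13 = [9, 10, 12, 3, 4].
  S_2 = Σ v_i α_i^2 r_i = 4·9·8 + 1·10·7 + 3·12·6 + 11·3·5 + 7·4·12 = 1075 ≡ 9.
  S = (1, 10, 9) ≠ 0, so r is not a codeword (an error is present).
Step 3: locate the error. For a single error e at position i, S_ℓ = v_i·e·α_i^ℓ, so α_err = S_1/S_0.
  S_0^{−1} = 1^{−1} = 1 (mod 13), so α_err = 10·1 = 10 ≡ 10 = α_1. Error position i = 1.
  Consistency check: S_2/S_1 = 9·4 = 36 ≡ 10 = α_err ✓ (single-error assumption holds).
Step 4: error magnitude e = S_0/v_1 = S_0·∏_{j≠1}(α_1 − α_j) = 1·10 = 10 ≡ 10 (mod 13).
Step 5: correct position 1: c_1 = r_1 − e = 8 − 10 ≡ 11 (mod 13). Hence c = [11, 7, 6, 5, 12].
  Check: interpolating c through the α_i gives m(x) = 1 + 1·x (degree < 2) with m(α_i) = c_i for every i, so c is indeed a codeword.


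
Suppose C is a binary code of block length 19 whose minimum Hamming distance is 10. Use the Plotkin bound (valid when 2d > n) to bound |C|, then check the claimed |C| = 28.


Plotkin bound M ≤ 20; given |C| = 28 > bound (violated).

Check applicability: 2d = 20, n = 19.
2d − n = 1 > 0, so Plotkin applies.
Compute d/(2d−n) = 10/1 ≈ 10.0000.
⌊d/(2d−n)⌋ = 10.
Plotkin bound: M ≤ 2·10 = 20.
Given |C| = 28, check: VIOLATED.
This |C| is above the Plotkin bound, so no binary code with n = 19, d = 10 and 28 codewords exists.


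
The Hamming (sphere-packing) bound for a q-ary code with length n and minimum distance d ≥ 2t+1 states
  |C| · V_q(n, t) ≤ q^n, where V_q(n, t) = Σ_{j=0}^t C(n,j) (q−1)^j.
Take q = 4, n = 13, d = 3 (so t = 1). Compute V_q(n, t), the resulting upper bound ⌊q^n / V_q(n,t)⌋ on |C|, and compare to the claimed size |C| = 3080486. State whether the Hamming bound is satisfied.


V_q(n, t) = 40, q^n = 67108864, Hamming bound = 1677721, |C| = 3080486 > bound (violated).

Step 1: Compute V_q(n, t) = Σ_{j=0}^1 C(n, j) (q−1)^j.
  j = 0: C(13,0)·(3)^0 = 1·1 = 1.
  j = 1: C(13,1)·(3)^1 = 13·3 = 39.
  V_q(n, t) = 1 + 39 = 40.
Step 2: q^n = 4^13 = 67108864.
Step 3: Hamming bound ⌊q^n / V_q(n,t)⌋ = ⌊67108864/40⌋ = 1677721.
Step 4: Compare |C| = 3080486 to 1677721: violated.
The claimed |C| lies above the Hamming bound, so no 4-ary code of length 13 with d ≥ 3 can have 3080486 codewords.


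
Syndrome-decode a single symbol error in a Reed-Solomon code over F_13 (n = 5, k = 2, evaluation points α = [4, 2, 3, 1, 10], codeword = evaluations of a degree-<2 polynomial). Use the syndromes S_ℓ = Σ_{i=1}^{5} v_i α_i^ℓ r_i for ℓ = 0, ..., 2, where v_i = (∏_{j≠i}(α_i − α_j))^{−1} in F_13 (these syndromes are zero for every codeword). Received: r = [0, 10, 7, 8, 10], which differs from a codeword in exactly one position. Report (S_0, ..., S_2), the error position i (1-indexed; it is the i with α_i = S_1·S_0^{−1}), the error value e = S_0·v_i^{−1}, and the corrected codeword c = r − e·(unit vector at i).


S = (10, 7, 1), error at position 2, error magnitude e = 9, c = [0, 1, 7, 8, 10].

Step 1: column multipliers v_i = (∏_{j≠i}(α_i − α_j))^{−1} mod 13.
  i = 1 (α = 4): (4−2)(4−3)(4−1)(4−10) = 2·1·3·(−6) = −36 ≡ 3, so v_1 = 3^{−1} = 9 (mod 13).
  i = 2 (α = 2): (2−4)(2−3)(2−1)(2−10) = (−2)·(−1)·1·(−8) = −16 ≡ 10, so v_2 = 10^{−1} = 4 (mod 13).
  i = 3 (α = 3): (3−4)(3−2)(3−1)(3−10) = (−1)·1·2·(−7) = 14 ≡ 1, so v_3 = 1^{−1} = 1 (mod 13).
  i = 4 (α = 1): (1−4)(1−2)(1−3)(1−10) = (−3)·(−1)·(−2)·(−9) = 54 ≡ 2, so v_4 = 2^{−1} = 7 (mod 13).
  i = 5 (α = 10): (10−4)(10−2)(10−3)(10−1) = 6·8·7·9 = 3024 ≡ 8, so v_5 = 8^{−1} = 5 (mod 13).
  v = [9, 4, 1, 7, 5].
Step 2: syndromes of r = [0, 10, 7, 8, 10] (all sums mod 13).
  S_0 = Σ v_i r_i = 9·0 + 4·10 + 1·7 + 7·8 + 5·10 = 153 ≡ 10.
  S_1 = Σ v_i α_i r_i = 9·4·0 + 4·2·10 + 1·3·7 + 7·1·8 + 5·10·10 = 657 ≡ 7.
  α_i^2 mod 13 = [3, 4, 9, 1, 9].
  S_2 = Σ v_i α_i^2 r_i = 9·3·0 + 4·4·10 + 1·9·7 + 7·1·8 + 5·9·10 = 729 ≡ 1.
  S = (10, 7, 1) ≠ 0, so r is not a codeword (an error is present).
Step 3: locate the error. For a single error e at position i, S_ℓ = v_i·e·α_i^ℓ, so α_err = S_1/S_0.
  S_0^{−1} = 10^{−1} = 4 (mod 13), so α_err = 7·4 = 28 ≡ 2 = α_2. Error position i = 2.
  Consistency check: S_2/S_1 = 1·2 = 2 ≡ 2 = α_err ✓ (single-error assumption holds).
Step 4: error magnitude e = S_0/v_2 = S_0·∏_{j≠2}(α_2 − α_j) = 10·10 = 100 ≡ 9 (mod 13).
Step 5: correct position 2: c_2 = r_2 − e = 10 − 9 ≡ 1 (mod 13). Hence c = [0, 1, 7, 8, 10].
  Check: interpolating c through the α_i gives m(x) = 2 + 6·x (degree < 2) with m(α_i) = c_i for every i, so c is indeed a codeword.


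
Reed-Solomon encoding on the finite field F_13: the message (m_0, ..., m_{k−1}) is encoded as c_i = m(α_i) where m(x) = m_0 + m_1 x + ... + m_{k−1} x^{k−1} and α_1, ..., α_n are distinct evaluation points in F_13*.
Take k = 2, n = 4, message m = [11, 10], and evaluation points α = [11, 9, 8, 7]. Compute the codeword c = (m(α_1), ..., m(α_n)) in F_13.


c = [4, 10, 0, 3]

Message polynomial: m(x) = 11 + 10·x (mod 13).
For each evaluation point α_i, compute m(α_i) mod 13:
  α_1 = 11: Horner steps 10 → 4, so m(11) = 4.
  α_2 = 9: Horner steps 10 → 10, so m(9) = 10.
  α_3 = 8: Horner steps 10 → 0, so m(8) = 0.
  α_4 = 7: Horner steps 10 → 3, so m(7) = 3.
Codeword c = [4, 10, 0, 3] ∈ F_13^4.


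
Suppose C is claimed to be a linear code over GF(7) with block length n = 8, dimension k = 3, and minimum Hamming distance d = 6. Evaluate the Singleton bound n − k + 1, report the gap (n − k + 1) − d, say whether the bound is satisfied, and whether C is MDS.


Singleton RHS = n − k + 1 = 6, slack = 0, bound satisfied, MDS.

Singleton bound: d ≤ n − k + 1.
Here n = 8, k = 3, so n − k + 1 = 6.
Given d = 6, check d ≤ 6: YES.
Slack = (n − k + 1) − d = 0.
The code is MDS (slack = 0).
Description: the claimed parameters are [8, 3, 6]_7; such a code would be MDS (meets Singleton bound).
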